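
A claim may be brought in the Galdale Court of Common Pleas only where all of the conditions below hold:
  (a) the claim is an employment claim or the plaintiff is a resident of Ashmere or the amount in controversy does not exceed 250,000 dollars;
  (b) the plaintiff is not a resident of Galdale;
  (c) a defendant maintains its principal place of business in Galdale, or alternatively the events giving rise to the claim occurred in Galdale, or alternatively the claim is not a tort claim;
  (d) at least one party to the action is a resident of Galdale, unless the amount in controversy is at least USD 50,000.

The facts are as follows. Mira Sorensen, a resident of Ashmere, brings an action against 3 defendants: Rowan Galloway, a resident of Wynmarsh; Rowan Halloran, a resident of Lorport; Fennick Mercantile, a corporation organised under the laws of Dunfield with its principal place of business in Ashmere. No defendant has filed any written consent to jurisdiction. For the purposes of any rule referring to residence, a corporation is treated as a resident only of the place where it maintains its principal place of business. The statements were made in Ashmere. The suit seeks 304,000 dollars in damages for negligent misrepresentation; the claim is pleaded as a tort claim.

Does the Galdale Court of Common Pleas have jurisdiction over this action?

The Galdale Court of Common Pleas:
  (a) The plaintiff resides in Ashmere, which satisfies one of the alternatives. Met.
  (b) The plaintiff resides in Ashmere, which is not Galdale. Met.
  (c) The corporate defendant(s) have their principal place of business in Ashmere, not Galdale; the operative events occurred in Ashmere, not Galdale; the claim is a tort claim — no alternative holds. Not met.
  (d) No party resides in Galdale. But the amount in controversy is USD 304,000, which meets the USD 50,000 floor, and the 'unless' clause therefore excuses the requirement. Satisfied.
  → At least one condition fails; no jurisdiction.

No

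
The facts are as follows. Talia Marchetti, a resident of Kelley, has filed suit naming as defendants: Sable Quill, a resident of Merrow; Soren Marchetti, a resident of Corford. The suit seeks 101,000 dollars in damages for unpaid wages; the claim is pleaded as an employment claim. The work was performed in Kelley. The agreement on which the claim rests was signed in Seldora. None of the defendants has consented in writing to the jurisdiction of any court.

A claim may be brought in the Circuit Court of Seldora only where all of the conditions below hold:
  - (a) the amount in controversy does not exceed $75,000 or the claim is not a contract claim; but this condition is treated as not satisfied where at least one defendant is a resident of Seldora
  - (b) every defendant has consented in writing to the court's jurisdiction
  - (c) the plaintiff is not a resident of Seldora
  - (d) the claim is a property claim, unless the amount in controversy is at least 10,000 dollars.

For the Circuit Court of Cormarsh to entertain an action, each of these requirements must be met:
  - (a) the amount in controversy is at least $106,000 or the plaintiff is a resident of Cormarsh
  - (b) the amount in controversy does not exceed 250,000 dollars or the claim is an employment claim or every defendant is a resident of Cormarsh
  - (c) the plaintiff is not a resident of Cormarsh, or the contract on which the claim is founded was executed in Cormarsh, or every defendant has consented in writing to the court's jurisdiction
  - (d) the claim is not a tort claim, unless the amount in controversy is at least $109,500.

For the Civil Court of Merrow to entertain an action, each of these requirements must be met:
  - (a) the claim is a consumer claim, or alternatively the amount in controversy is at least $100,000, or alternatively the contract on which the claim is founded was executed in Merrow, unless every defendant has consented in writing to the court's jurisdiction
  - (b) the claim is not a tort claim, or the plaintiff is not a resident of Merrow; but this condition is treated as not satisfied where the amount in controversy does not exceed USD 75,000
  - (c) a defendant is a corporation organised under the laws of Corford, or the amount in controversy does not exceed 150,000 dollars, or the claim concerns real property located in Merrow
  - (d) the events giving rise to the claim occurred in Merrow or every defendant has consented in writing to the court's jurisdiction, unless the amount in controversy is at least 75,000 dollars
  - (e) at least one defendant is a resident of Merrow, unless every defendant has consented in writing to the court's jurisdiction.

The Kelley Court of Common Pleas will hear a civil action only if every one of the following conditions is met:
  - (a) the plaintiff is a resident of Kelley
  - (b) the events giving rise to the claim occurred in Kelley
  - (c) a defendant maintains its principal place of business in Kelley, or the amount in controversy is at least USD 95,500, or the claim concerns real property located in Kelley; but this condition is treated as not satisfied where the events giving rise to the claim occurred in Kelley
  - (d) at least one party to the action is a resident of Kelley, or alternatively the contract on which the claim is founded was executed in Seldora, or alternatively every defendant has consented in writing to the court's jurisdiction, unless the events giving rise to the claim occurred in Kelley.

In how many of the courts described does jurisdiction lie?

The Circuit Court of Seldora:
  (a) The claim is an employment claim, not a contract claim, so this disjunct is met. The exception is not triggered, since no defendant resides in Seldora (they reside in Merrow, Corford). Met.
  (b) No such written consent has been filed. Not satisfied.
  (c) The plaintiff resides in Kelley, which is not Seldora. Condition met.
  (d) The claim is an employment claim, not a property claim. However, the amount in controversy is 101,000 dollars, which meets the 10,000 dollars floor, so the 'unless' proviso supplies this condition. Condition met.
  → The court lacks jurisdiction.
The Circuit Court of Cormarsh:
  (a) The amount in controversy is 101,000 dollars, below the USD 106,000 floor; the plaintiff resides in Kelley, not Cormarsh — none of the alternatives is met. Fails.
  (b) The amount in controversy is 101,000 dollars, within the USD 250,000 ceiling, so this disjunct is met. Met.
  (c) The plaintiff resides in Kelley, which is not Cormarsh, so one alternative holds. Condition met.
  (d) The claim is an employment claim, not a tort claim. Satisfied.
  → The court lacks jurisdiction.
The Civil Court of Merrow:
  (a) The amount in controversy is 101,000 dollars, which meets the 100,000 dollars floor, which satisfies one of the alternatives. Condition met.
  (b) The claim is an employment claim, not a tort claim, which satisfies one of the alternatives. And the carve-out is inapplicable — the amount in controversy is USD 101,000, above the 75,000 dollars ceiling. Met.
  (c) The amount in controversy is USD 101,000, within the $150,000 ceiling, which satisfies one of the alternatives. Met.
  (d) The operative events occurred in Kelley, not Merrow; no such written consent has been filed — none of the alternatives is met. The proviso rescues it, though: the amount in controversy is 101,000 dollars, which meets the 75,000 dollars floor. Condition met.
  (e) Sable Quill resides in Merrow. Satisfied.
  → Every requirement is satisfied — jurisdiction.
The Kelley Court of Common Pleas:
  (a) The plaintiff resides in Kelley. Met.
  (b) The operative events occurred in Kelley. Condition met.
  (c) The amount in controversy is 101,000 dollars, which meets the 95,500 dollars floor, so this disjunct is met. However, the operative events occurred in Kelley, which falls within the stated exception and so defeats the condition. Not satisfied.
  (d) Talia Marchetti resides in Kelley, which satisfies one of the alternatives. Condition met.
  → At least one condition fails; no jurisdiction.
Courts with jurisdiction: the Civil Court of Merrow — 1 in total.

1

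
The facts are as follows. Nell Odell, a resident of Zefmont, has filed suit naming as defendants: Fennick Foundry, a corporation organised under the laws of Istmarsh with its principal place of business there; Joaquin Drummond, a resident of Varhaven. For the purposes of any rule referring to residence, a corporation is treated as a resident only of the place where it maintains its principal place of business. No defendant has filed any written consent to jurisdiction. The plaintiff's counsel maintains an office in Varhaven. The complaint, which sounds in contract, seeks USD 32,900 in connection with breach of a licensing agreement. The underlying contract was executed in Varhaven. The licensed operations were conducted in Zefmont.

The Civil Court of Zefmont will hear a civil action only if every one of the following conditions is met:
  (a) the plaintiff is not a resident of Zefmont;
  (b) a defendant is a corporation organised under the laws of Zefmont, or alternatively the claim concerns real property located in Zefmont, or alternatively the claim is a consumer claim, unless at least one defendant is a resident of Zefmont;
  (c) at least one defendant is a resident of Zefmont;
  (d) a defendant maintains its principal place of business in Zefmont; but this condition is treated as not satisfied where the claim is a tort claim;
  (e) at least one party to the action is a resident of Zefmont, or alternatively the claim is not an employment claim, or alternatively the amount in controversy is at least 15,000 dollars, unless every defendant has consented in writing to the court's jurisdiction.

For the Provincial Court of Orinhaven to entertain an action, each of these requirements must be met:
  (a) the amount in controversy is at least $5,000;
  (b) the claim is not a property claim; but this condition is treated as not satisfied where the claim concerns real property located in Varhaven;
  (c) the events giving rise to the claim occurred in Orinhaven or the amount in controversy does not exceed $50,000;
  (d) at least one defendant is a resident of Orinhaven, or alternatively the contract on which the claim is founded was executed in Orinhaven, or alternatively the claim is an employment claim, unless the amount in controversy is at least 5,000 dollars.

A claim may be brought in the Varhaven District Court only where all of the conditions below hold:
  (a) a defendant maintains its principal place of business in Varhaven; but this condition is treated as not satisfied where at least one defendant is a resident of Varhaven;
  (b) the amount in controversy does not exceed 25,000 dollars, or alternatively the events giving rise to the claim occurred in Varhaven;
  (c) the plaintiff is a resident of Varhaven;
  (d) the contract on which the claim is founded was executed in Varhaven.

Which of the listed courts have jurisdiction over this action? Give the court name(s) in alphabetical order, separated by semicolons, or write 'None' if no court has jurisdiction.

The Civil Court of Zefmont:
  (a) The plaintiff resides in Zefmont. Condition not met.
  (b) The corporate defendant(s) are organised in Istmarsh, not Zefmont; the claim does not concern real property; the claim is a contract claim, not a consumer claim — none of the alternatives is met. The proviso offers no rescue either, since no defendant resides in Zefmont (they reside in Istmarsh, Varhaven). Fails.
  (c) No defendant resides in Zefmont (they reside in Istmarsh, Varhaven). Condition not met.
  (d) The corporate defendant(s) have their principal place of business in Istmarsh, not Zefmont. Fails.
  (e) Nell Odell resides in Zefmont, so this disjunct is met. Condition met.
  → No jurisdiction.
The Provincial Court of Orinhaven:
  (a) The amount in controversy is 32,900 dollars, which meets the 5,000 dollars floor. Met.
  (b) The claim is a contract claim, not a property claim. And the carve-out is inapplicable — the claim does not concern real property. Satisfied.
  (c) The amount in controversy is $32,900, within the USD 50,000 ceiling, so this disjunct is met. Condition met.
  (d) No defendant resides in Orinhaven (they reside in Istmarsh, Varhaven); the contract was executed in Varhaven, not Orinhaven; the claim is a contract claim, not an employment claim — every alternative fails. However, the amount in controversy is USD 32,900, which meets the USD 5,000 floor, so the 'unless' proviso supplies this condition. Met.
  → Jurisdiction lies.
The Varhaven District Court:
  (a) The corporate defendant(s) have their principal place of business in Istmarsh, not Varhaven. Fails.
  (b) The amount in controversy is $32,900, above the USD 25,000 ceiling; the operative events occurred in Zefmont, not Varhaven — no alternative holds. Condition not met.
  (c) The plaintiff resides in Zefmont, not Varhaven. Condition not met.
  (d) The contract was executed in Varhaven. Satisfied.
  → At least one condition fails; no jurisdiction.

the Provincial Court of Orinhaven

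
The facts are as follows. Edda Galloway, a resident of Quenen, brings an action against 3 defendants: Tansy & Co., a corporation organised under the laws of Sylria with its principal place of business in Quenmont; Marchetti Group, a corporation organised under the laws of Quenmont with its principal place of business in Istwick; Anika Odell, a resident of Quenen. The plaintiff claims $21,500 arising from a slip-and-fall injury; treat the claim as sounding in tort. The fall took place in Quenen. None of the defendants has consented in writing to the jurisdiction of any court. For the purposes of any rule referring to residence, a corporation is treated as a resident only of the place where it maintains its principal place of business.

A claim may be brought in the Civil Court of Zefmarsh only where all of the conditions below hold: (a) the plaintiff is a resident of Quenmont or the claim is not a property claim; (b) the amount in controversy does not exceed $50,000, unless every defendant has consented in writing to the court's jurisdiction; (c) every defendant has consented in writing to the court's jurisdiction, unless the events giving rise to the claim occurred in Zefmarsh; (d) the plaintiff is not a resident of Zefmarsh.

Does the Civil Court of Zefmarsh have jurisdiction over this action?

No

The Civil Court of Zefmarsh:
  (a) The claim is a tort claim, not a property claim, which satisfies one of the alternatives. Condition met.
  (b) The amount in controversy is USD 21,500, within the USD 50,000 ceiling. Condition met.
  (c) No such written consent has been filed. Nor does the 'unless' clause help: the operative events occurred in Quenen, not Zefmarsh. Fails.
  (d) The plaintiff resides in Quenen, which is not Zefmarsh. Satisfied.
  → No jurisdiction.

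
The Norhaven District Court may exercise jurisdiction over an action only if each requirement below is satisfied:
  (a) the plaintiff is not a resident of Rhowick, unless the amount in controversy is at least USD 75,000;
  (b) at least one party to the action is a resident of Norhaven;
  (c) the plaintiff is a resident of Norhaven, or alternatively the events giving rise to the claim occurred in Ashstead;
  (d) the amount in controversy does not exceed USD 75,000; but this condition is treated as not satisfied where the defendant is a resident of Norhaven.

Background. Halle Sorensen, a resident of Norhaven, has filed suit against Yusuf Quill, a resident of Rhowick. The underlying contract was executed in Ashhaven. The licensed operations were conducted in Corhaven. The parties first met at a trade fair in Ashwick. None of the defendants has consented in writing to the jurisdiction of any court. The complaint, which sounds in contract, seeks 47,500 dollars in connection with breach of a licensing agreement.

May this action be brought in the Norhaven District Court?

The Norhaven District Court:
  (a) The plaintiff resides in Norhaven, which is not Rhowick. Satisfied.
  (b) Halle Sorensen resides in Norhaven. Satisfied.
  (c) The plaintiff resides in Norhaven, which satisfies one of the alternatives. Condition met.
  (d) The amount in controversy is 47,500 dollars, within the 75,000 dollars ceiling. And the carve-out is inapplicable — the defendant resides in Rhowick, not Norhaven. Condition met.
  → All conditions met; jurisdiction exists.

Yes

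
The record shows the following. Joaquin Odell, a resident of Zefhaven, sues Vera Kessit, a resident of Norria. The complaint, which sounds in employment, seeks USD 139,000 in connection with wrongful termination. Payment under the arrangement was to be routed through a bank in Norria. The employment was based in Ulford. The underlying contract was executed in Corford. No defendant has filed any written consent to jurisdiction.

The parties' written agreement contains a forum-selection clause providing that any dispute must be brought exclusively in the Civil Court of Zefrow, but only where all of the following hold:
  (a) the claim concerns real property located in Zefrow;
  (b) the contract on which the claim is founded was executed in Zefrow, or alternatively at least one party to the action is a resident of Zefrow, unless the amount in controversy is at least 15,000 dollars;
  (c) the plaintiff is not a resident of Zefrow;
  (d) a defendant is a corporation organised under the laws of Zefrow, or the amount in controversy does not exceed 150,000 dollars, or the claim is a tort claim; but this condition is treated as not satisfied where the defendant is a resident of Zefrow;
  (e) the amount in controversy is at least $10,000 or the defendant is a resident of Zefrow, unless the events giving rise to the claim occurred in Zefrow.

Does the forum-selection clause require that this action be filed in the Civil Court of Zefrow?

No

The Civil Court of Zefrow:
  (a) The claim does not concern real property. Not satisfied.
  (b) The contract was executed in Corford, not Zefrow; no party resides in Zefrow — no alternative holds. But the amount in controversy is $139,000, which meets the $15,000 floor, and the 'unless' clause therefore excuses the requirement. Satisfied.
  (c) The plaintiff resides in Zefhaven, which is not Zefrow. Satisfied.
  (d) The amount in controversy is $139,000, within the $150,000 ceiling — that alternative is enough. The exception is not triggered, since the defendant resides in Norria, not Zefrow. Satisfied.
  (e) The amount in controversy is $139,000, which meets the $10,000 floor — that alternative is enough. Condition met.
  → Forum clause is not triggered.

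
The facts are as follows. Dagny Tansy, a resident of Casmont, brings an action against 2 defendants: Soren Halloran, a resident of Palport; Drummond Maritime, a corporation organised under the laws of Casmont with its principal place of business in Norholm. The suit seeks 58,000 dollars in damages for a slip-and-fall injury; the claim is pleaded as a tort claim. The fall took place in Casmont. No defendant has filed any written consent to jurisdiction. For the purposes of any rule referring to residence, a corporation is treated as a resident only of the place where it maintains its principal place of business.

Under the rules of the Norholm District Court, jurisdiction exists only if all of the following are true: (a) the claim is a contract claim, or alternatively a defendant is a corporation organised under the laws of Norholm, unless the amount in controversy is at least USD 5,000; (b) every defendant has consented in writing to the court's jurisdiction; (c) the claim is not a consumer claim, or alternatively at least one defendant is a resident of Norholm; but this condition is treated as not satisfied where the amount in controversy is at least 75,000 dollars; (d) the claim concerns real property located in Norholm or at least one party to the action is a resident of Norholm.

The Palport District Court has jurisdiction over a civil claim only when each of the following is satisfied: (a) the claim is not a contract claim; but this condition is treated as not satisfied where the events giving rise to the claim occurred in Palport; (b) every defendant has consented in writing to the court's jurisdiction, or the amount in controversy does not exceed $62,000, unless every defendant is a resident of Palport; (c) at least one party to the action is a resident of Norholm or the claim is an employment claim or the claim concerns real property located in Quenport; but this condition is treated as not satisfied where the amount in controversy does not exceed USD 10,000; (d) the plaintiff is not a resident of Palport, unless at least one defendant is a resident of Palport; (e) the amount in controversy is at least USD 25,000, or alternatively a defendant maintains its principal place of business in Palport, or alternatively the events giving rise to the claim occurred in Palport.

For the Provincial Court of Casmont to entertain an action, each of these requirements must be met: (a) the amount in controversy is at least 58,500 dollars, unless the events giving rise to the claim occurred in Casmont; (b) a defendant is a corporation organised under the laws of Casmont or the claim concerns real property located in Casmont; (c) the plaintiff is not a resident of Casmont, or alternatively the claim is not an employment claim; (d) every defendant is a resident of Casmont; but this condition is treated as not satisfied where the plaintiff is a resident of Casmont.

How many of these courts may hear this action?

1

The Norholm District Court:
  (a) The claim is a tort claim, not a contract claim; the corporate defendant(s) are organised in Casmont, not Norholm — no alternative holds. But the amount in controversy is $58,000, which meets the $5,000 floor, and the 'unless' clause therefore excuses the requirement. Satisfied.
  (b) No such written consent has been filed. Fails.
  (c) The claim is a tort claim, not a consumer claim, which satisfies one of the alternatives. The carve-out does not apply: the amount in controversy is $58,000, below the 75,000 dollars floor. Condition met.
  (d) Drummond Maritime resides in Norholm — that alternative is enough. Satisfied.
  → At least one condition fails; no jurisdiction.
The Palport District Court:
  (a) The claim is a tort claim, not a contract claim. The carve-out does not apply: the operative events occurred in Casmont, not Palport. Met.
  (b) The amount in controversy is $58,000, within the $62,000 ceiling — that alternative is enough. Condition met.
  (c) Drummond Maritime resides in Norholm, which satisfies one of the alternatives. The carve-out does not apply: the amount in controversy is $58,000, above the USD 10,000 ceiling. Condition met.
  (d) The plaintiff resides in Casmont, which is not Palport. Satisfied.
  (e) The amount in controversy is USD 58,000, which meets the USD 25,000 floor, which satisfies one of the alternatives. Met.
  → The court has jurisdiction.
The Provincial Court of Casmont:
  (a) The amount in controversy is $58,000, below the USD 58,500 floor. However, the operative events occurred in Casmont, so the 'unless' proviso supplies this condition. Met.
  (b) Drummond Maritime is organised under the laws of Casmont, so this disjunct is met. Satisfied.
  (c) The claim is a tort claim, not an employment claim — that alternative is enough. Satisfied.
  (d) The defendants reside as follows — Soren Halloran in Palport, Drummond Maritime in Norholm — not all in Casmont. Not met.
  → At least one condition fails; no jurisdiction.
Courts with jurisdiction: the Palport District Court — 1 in total.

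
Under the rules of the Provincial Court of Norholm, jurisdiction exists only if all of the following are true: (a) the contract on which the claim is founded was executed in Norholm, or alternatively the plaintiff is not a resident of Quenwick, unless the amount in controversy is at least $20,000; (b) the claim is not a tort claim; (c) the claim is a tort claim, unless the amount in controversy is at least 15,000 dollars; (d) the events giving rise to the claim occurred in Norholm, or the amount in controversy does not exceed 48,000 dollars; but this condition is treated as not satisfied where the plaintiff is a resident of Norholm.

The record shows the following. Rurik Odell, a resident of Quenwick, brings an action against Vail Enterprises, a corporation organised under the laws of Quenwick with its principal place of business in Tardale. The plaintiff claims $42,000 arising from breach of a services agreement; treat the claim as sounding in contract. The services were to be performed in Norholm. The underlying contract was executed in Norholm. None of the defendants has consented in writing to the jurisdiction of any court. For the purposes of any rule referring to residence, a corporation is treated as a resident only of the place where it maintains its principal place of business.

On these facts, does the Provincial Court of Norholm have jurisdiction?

Yes

The Provincial Court of Norholm:
  (a) The contract was executed in Norholm, so one alternative holds. Condition met.
  (b) The claim is a contract claim, not a tort claim. Condition met.
  (c) The claim is a contract claim, not a tort claim. But the amount in controversy is 42,000 dollars, which meets the USD 15,000 floor, and the 'unless' clause therefore excuses the requirement. Met.
  (d) The operative events occurred in Norholm, so this disjunct is met. The exception is not triggered, since the plaintiff resides in Quenwick, not Norholm. Condition met.
  → Jurisdiction lies.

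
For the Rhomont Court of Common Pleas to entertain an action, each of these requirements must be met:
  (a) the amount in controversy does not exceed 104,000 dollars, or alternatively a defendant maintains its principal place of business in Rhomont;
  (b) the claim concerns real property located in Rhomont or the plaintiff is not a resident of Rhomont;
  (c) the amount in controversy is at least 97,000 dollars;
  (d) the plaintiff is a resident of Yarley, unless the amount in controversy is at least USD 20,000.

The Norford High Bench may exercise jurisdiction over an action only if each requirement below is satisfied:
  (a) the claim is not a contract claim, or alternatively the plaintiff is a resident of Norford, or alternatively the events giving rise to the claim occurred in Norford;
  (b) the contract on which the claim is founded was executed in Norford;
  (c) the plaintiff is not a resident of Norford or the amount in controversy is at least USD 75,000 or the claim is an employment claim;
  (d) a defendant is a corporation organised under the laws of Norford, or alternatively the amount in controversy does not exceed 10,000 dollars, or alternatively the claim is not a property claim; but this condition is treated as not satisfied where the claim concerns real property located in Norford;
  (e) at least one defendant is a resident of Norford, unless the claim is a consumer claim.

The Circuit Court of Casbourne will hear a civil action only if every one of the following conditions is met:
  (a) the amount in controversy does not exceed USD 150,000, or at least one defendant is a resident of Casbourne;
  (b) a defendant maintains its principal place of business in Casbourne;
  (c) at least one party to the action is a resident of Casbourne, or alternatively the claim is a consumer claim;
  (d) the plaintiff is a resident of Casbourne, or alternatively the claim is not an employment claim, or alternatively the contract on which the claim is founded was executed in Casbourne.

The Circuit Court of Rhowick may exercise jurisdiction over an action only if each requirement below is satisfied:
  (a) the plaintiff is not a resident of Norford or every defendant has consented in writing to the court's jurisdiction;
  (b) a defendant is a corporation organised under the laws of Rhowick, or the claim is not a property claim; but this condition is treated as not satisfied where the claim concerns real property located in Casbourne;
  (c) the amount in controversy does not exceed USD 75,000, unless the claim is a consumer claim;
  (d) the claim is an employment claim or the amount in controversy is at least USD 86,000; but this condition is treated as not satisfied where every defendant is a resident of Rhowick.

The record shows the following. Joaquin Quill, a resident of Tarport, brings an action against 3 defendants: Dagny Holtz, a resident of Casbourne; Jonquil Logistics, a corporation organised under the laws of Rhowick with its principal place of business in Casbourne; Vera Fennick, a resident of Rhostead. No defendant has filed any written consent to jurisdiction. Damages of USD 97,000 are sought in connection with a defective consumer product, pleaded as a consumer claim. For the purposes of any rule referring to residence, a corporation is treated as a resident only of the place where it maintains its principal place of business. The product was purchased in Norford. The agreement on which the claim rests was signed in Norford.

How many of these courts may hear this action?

4

The Rhomont Court of Common Pleas:
  (a) The amount in controversy is $97,000, within the 104,000 dollars ceiling, so one alternative holds. Met.
  (b) The plaintiff resides in Tarport, which is not Rhomont — that alternative is enough. Satisfied.
  (c) The amount in controversy is USD 97,000, which meets the 97,000 dollars floor. Met.
  (d) The plaintiff resides in Tarport, not Yarley. The proviso rescues it, though: the amount in controversy is 97,000 dollars, which meets the $20,000 floor. Met.
  → The court has jurisdiction.
The Norford High Bench:
  (a) The claim is a consumer claim, not a contract claim, which satisfies one of the alternatives. Satisfied.
  (b) The contract was executed in Norford. Met.
  (c) The plaintiff resides in Tarport, which is not Norford — that alternative is enough. Condition met.
  (d) The claim is a consumer claim, not a property claim, so this disjunct is met. And the carve-out is inapplicable — the claim does not concern real property. Met.
  (e) No defendant resides in Norford (they reside in Casbourne, Casbourne, Rhostead). The proviso rescues it, though: the claim is a consumer claim. Met.
  → The court has jurisdiction.
The Circuit Court of Casbourne:
  (a) The amount in controversy is 97,000 dollars, within the $150,000 ceiling, so one alternative holds. Met.
  (b) Jonquil Logistics has its principal place of business in Casbourne. Satisfied.
  (c) Dagny Holtz resides in Casbourne, so this disjunct is met. Condition met.
  (d) The claim is a consumer claim, not an employment claim, so one alternative holds. Met.
  → The court has jurisdiction.
The Circuit Court of Rhowick:
  (a) The plaintiff resides in Tarport, which is not Norford, so one alternative holds. Met.
  (b) Jonquil Logistics is organised under the laws of Rhowick, so one alternative holds. The carve-out does not apply: the claim does not concern real property. Condition met.
  (c) The amount in controversy is $97,000, above the $75,000 ceiling. But the claim is a consumer claim, and the 'unless' clause therefore excuses the requirement. Met.
  (d) The amount in controversy is $97,000, which meets the $86,000 floor, so this disjunct is met. And the carve-out is inapplicable — the defendants reside as follows — Dagny Holtz in Casbourne, Jonquil Logistics in Casbourne, Vera Fennick in Rhostead — not all in Rhowick. Condition met.
  → Every requirement is satisfied — jurisdiction.
Courts with jurisdiction: the Rhomont Court of Common Pleas, the Norford High Bench, the Circuit Court of Casbourne, the Circuit Court of Rhowick — 4 in total.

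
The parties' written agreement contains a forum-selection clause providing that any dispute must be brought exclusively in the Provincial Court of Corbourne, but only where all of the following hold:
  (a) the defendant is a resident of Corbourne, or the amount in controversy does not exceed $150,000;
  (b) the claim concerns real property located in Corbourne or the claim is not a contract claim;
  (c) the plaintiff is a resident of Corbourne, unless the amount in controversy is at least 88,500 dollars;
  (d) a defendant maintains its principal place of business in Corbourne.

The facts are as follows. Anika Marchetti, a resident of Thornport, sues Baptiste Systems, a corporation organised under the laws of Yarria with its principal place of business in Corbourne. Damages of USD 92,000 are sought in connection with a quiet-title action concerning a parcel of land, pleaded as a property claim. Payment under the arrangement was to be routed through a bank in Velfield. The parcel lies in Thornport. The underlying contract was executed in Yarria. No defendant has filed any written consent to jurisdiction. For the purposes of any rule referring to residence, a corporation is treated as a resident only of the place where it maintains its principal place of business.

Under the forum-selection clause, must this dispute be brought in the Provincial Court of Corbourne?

Yes

The Provincial Court of Corbourne:
  (a) The defendant resides in Corbourne, which satisfies one of the alternatives. Condition met.
  (b) The claim is a property claim, not a contract claim — that alternative is enough. Satisfied.
  (c) The plaintiff resides in Thornport, not Corbourne. But the amount in controversy is $92,000, which meets the USD 88,500 floor, and the 'unless' clause therefore excuses the requirement. Condition met.
  (d) Baptiste Systems has its principal place of business in Corbourne. Met.
  → The clause applies.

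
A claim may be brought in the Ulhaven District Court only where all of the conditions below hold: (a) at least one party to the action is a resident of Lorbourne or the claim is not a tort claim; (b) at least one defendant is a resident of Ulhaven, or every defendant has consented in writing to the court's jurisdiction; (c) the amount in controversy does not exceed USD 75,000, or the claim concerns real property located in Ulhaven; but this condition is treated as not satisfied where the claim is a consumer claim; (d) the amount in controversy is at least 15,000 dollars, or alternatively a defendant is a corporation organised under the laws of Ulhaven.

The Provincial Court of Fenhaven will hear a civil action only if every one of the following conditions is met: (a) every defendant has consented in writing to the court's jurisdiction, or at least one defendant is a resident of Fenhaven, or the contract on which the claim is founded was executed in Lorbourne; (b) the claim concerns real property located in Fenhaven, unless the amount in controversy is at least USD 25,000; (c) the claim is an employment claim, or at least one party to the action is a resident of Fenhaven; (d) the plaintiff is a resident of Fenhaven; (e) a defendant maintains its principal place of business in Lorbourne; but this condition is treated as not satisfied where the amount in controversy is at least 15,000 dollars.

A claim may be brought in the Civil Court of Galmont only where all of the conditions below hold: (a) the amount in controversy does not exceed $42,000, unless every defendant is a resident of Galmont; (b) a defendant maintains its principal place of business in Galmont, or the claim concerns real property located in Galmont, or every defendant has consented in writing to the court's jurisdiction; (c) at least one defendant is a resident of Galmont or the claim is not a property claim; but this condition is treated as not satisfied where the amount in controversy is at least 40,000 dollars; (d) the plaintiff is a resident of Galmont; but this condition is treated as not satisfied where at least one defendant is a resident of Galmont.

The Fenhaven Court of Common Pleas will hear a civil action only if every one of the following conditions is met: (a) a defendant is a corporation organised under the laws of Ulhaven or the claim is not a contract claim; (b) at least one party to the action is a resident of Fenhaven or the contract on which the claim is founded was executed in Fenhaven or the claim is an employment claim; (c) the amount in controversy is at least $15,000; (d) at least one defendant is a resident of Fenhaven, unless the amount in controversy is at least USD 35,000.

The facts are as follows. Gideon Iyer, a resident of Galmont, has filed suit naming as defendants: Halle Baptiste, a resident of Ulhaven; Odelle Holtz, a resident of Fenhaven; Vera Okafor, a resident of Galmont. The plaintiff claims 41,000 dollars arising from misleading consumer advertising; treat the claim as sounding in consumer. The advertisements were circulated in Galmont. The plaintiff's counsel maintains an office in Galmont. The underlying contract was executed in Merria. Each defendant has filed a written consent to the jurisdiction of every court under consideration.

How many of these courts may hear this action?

1

The Ulhaven District Court:
  (a) The claim is a consumer claim, not a tort claim, which satisfies one of the alternatives. Condition met.
  (b) Halle Baptiste resides in Ulhaven — that alternative is enough. Condition met.
  (c) The amount in controversy is $41,000, within the 75,000 dollars ceiling, so this disjunct is met. But the carve-out bites: the claim is a consumer claim. Not satisfied.
  (d) The amount in controversy is $41,000, which meets the USD 15,000 floor — that alternative is enough. Condition met.
  → No jurisdiction.
The Provincial Court of Fenhaven:
  (a) Every defendant has filed written consent, so one alternative holds. Met.
  (b) The claim does not concern real property. The proviso rescues it, though: the amount in controversy is USD 41,000, which meets the $25,000 floor. Met.
  (c) Odelle Holtz resides in Fenhaven, which satisfies one of the alternatives. Satisfied.
  (d) The plaintiff resides in Galmont, not Fenhaven. Not satisfied.
  (e) No defendant is a corporation. Not met.
  → Not every requirement is met — no jurisdiction.
The Civil Court of Galmont:
  (a) The amount in controversy is 41,000 dollars, within the $42,000 ceiling. Met.
  (b) Every defendant has filed written consent, so one alternative holds. Satisfied.
  (c) Vera Okafor resides in Galmont, which satisfies one of the alternatives. But the amount in controversy is $41,000, which meets the USD 40,000 floor, triggering the carve-out and defeating this condition. Not satisfied.
  (d) The plaintiff resides in Galmont. However, Vera Okafor resides in Galmont, which falls within the stated exception and so defeats the condition. Fails.
  → No jurisdiction.
The Fenhaven Court of Common Pleas:
  (a) The claim is a consumer claim, not a contract claim, so this disjunct is met. Met.
  (b) Odelle Holtz resides in Fenhaven — that alternative is enough. Satisfied.
  (c) The amount in controversy is USD 41,000, which meets the 15,000 dollars floor. Satisfied.
  (d) Odelle Holtz resides in Fenhaven. Condition met.
  → The court has jurisdiction.
Courts with jurisdiction: the Fenhaven Court of Common Pleas — 1 in total.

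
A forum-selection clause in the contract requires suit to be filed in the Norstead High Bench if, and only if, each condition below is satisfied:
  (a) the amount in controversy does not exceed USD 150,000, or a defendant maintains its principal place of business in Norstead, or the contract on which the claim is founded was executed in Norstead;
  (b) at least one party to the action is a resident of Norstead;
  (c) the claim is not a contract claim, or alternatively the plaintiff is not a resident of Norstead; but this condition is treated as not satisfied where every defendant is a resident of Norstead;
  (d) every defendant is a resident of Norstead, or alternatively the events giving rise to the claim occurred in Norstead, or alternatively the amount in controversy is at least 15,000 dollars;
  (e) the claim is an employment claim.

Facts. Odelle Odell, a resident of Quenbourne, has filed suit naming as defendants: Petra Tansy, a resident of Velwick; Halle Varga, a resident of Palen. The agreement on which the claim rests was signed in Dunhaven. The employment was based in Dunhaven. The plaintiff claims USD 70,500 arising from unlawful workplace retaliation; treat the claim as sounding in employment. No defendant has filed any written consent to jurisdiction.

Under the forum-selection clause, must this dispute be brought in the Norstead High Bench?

No

The Norstead High Bench:
  (a) The amount in controversy is $70,500, within the 150,000 dollars ceiling, so this disjunct is met. Condition met.
  (b) No party resides in Norstead. Not met.
  (c) The claim is an employment claim, not a contract claim, which satisfies one of the alternatives. The exception is not triggered, since the defendants reside as follows — Petra Tansy in Velwick, Halle Varga in Palen — not all in Norstead. Condition met.
  (d) The amount in controversy is $70,500, which meets the $15,000 floor, which satisfies one of the alternatives. Condition met.
  (e) The claim is an employment claim. Condition met.
  → Forum clause is not triggered.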